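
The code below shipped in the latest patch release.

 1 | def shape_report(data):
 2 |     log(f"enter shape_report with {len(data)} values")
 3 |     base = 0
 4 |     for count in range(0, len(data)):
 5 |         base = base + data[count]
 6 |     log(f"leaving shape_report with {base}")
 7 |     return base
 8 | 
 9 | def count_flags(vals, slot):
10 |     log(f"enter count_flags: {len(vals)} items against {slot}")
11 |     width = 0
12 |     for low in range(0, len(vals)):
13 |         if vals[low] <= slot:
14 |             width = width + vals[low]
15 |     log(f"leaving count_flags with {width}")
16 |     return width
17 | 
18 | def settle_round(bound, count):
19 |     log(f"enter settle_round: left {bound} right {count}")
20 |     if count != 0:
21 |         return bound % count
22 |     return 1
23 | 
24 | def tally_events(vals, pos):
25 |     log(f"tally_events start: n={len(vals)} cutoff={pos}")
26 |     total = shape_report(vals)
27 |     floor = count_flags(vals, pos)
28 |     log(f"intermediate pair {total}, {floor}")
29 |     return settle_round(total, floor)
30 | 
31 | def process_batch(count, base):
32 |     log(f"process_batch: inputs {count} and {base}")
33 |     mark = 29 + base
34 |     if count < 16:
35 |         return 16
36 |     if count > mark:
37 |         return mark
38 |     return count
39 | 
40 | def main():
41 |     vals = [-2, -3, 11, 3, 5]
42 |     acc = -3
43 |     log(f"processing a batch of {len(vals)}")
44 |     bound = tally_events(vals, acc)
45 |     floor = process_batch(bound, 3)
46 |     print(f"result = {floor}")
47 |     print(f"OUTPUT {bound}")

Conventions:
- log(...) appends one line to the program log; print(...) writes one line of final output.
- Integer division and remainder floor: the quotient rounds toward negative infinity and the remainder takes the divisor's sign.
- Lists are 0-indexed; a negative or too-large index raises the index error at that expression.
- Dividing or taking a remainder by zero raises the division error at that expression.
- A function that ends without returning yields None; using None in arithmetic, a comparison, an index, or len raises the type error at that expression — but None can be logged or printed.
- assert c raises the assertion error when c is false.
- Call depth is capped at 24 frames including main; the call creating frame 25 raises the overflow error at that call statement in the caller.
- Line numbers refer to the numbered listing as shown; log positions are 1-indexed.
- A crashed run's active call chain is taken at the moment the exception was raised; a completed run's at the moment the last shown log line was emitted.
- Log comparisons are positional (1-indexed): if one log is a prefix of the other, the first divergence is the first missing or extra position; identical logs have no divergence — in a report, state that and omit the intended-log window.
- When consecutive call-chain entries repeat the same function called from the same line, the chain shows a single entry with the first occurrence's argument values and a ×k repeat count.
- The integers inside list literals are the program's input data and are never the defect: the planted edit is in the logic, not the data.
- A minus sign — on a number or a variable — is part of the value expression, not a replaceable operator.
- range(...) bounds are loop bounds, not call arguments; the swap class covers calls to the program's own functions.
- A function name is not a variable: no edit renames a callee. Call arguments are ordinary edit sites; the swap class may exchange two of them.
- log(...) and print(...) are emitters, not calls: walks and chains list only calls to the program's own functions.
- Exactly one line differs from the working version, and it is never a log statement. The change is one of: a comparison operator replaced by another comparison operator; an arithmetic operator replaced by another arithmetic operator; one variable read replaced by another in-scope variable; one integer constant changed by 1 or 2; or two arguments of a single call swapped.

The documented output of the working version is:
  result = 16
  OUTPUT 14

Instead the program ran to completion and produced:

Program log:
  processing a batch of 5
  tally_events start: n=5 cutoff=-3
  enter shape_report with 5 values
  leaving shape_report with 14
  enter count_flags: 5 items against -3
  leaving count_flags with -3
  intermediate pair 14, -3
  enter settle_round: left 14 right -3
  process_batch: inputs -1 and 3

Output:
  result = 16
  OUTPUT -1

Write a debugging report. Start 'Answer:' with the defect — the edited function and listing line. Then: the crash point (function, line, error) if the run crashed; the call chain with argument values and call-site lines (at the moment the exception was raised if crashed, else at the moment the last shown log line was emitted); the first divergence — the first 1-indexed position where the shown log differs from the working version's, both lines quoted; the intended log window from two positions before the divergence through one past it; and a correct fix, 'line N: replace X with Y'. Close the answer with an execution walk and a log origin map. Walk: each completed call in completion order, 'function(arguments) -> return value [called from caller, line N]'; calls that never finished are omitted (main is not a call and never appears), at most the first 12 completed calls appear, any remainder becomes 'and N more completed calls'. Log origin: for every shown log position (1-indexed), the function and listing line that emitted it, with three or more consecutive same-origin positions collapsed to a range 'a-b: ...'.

Answer: the defect is in count_flags at line 13.
Core observation: Everything matches until log position 6, which reads 'leaving count_flags with -3' in place of 'leaving count_flags with 17'.
Call chain: main -> process_batch(-1, 3) (called at line 45).
First divergence: at position 6 the run shows 'leaving count_flags with -3' where the working version logs 'leaving count_flags with 17'.
Intended log window:
  4: leaving shape_report with 14
  5: enter count_flags: 5 items against -3
  6: leaving count_flags with 17
  7: intermediate pair 14, 17
Execution walk:
  shape_report([-2, -3, 11, 3, 5]) -> 14  [called from tally_events, line 26]
  count_flags([-2, -3, 11, 3, 5], -3) -> -3  [called from tally_events, line 27]
  settle_round(14, -3) -> -1  [called from tally_events, line 29]
  tally_events([-2, -3, 11, 3, 5], -3) -> -1  [called from main, line 44]
  process_batch(-1, 3) -> 16  [called from main, line 45]
Log origin:
  1 — main, line 43
  2 — tally_events, line 25
  3 — shape_report, line 2
  4 — shape_report, line 6
  5 — count_flags, line 10
  6 — count_flags, line 15
  7 — tally_events, line 28
  8 — settle_round, line 19
  9 — process_batch, line 32
A correct fix: line 13: replace `<=` with `>`.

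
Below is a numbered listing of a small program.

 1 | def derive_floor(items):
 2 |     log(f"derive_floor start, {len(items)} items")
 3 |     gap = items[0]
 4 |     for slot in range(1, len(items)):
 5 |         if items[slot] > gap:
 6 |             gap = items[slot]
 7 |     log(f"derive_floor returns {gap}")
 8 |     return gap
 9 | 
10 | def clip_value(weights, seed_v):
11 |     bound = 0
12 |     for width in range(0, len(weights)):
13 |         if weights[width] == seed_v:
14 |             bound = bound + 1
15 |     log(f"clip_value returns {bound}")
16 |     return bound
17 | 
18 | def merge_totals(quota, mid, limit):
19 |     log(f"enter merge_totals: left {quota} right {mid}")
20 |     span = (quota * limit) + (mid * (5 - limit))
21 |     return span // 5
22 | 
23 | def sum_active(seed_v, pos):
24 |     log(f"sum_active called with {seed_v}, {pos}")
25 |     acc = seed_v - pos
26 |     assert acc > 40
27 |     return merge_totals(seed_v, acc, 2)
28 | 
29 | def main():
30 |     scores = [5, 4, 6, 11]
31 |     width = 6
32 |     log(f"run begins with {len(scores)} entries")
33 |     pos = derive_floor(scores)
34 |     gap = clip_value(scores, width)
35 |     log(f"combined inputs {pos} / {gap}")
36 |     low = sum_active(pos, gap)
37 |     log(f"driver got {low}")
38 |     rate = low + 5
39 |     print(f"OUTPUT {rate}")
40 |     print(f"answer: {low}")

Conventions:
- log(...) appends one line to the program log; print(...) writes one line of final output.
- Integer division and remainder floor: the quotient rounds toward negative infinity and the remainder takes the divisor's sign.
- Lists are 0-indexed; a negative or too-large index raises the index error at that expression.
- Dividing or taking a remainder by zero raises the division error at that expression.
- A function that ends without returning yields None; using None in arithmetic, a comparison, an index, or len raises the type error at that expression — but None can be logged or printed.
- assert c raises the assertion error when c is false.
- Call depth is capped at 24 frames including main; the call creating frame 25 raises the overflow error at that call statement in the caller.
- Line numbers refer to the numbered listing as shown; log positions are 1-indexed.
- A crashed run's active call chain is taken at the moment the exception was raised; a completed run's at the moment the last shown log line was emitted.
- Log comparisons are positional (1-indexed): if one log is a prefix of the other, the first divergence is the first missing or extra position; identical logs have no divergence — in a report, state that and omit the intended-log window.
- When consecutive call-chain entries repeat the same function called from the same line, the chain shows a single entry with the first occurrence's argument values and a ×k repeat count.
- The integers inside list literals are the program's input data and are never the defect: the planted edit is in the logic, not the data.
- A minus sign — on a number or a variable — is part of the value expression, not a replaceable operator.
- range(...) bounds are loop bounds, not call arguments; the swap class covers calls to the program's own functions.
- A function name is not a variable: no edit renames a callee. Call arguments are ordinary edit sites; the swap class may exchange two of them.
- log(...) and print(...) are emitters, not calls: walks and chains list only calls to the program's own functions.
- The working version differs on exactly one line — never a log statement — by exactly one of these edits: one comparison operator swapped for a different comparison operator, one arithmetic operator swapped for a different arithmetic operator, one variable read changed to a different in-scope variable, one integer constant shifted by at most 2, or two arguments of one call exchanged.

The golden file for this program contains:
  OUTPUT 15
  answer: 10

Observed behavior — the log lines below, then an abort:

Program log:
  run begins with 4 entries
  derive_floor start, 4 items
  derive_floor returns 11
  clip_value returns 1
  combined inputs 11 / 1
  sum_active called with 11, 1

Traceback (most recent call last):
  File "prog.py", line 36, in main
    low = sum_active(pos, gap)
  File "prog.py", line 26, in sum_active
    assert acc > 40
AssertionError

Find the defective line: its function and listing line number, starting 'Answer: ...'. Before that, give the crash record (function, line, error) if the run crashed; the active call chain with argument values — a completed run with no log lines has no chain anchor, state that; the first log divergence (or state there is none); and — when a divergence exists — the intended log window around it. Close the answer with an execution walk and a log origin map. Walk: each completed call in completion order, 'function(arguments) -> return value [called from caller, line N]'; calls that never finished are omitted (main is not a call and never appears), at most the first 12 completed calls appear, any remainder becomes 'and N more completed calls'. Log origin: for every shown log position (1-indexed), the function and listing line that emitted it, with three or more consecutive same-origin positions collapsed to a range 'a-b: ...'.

Answer: the defect is in sum_active at line 26.
The tell: After 6 matching log lines the faulty run goes silent, while the working version continues with 'enter merge_totals: left 11 right 10'.
Crash: sum_active, line 26, AssertionError.
Call chain: main -> sum_active(11, 1) (called at line 36).
First divergence: position 7 (shown log ended at 6 lines; the working version continues: 'enter merge_totals: left 11 right 10').
Intended log window:
  5: combined inputs 11 / 1
  6: sum_active called with 11, 1
  7: enter merge_totals: left 11 right 10
  8: driver got 10
Execution walk:
  derive_floor([5, 4, 6, 11]) -> 11  [called from main, line 33]
  clip_value([5, 4, 6, 11], 6) -> 1  [called from main, line 34]
Log origins:
  1: logged in main at line 32
  2: logged in derive_floor at line 2
  3: logged in derive_floor at line 7
  4: logged in clip_value at line 15
  5: logged in main at line 35
  6: logged in sum_active at line 24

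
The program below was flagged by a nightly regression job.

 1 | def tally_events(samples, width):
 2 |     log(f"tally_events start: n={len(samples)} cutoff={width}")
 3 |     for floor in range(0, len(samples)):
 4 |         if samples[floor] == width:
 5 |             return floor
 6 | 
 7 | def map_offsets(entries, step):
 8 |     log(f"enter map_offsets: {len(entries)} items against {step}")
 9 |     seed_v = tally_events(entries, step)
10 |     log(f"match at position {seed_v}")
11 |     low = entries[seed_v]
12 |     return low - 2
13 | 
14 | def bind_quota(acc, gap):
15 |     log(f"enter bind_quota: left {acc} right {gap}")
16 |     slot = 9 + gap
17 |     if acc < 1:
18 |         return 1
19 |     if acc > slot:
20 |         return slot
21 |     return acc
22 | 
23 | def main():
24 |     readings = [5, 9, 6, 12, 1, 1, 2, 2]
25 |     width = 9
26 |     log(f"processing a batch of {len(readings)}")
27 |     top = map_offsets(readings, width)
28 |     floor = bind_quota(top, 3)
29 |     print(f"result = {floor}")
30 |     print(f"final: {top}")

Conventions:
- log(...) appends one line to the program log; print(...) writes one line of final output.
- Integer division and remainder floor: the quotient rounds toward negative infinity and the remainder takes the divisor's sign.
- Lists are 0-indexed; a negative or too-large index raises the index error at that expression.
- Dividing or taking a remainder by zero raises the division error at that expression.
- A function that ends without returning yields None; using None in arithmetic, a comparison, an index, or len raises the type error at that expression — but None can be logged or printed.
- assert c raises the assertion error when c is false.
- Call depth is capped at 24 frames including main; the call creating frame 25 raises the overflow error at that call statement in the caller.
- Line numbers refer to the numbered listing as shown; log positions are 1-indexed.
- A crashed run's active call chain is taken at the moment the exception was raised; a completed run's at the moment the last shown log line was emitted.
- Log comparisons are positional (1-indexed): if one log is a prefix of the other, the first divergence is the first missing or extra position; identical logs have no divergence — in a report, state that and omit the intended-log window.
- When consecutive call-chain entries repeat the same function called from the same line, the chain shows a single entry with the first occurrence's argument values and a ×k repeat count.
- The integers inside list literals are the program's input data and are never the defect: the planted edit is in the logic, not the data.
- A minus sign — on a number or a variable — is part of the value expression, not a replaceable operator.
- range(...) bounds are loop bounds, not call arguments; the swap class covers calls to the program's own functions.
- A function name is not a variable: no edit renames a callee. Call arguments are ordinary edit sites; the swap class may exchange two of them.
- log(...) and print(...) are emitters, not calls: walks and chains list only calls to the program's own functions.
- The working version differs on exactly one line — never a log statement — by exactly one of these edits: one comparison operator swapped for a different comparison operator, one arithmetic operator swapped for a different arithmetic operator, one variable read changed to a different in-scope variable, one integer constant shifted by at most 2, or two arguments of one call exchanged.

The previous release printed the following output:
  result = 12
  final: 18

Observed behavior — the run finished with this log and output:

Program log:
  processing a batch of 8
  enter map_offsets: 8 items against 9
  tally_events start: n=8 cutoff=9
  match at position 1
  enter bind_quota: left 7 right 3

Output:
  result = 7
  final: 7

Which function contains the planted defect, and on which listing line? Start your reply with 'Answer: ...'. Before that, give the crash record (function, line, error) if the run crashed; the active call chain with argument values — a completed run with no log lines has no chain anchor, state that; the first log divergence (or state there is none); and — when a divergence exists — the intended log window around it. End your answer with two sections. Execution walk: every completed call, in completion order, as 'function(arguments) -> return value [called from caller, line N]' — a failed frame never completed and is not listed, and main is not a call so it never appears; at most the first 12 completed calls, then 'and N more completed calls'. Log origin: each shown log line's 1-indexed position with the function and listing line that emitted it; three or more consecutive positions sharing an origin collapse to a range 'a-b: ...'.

Answer: the defect is in map_offsets at line 12.
Core observation: Everything matches until log position 5, which reads 'enter bind_quota: left 7 right 3' in place of 'enter bind_quota: left 18 right 3'.
Call chain: main -> bind_quota(7, 3) (called at line 28).
First divergence: position 5 — the shown line 'enter bind_quota: left 7 right 3' should read 'enter bind_quota: left 18 right 3'.
Intended log window:
  3: tally_events start: n=8 cutoff=9
  4: match at position 1
  5: enter bind_quota: left 18 right 3
Execution walk:
  tally_events([5, 9, 6, 12, 1, 1, 2, 2], 9) -> 1  [called from map_offsets, line 9]
  map_offsets([5, 9, 6, 12, 1, 1, 2, 2], 9) -> 7  [called from main, line 27]
  bind_quota(7, 3) -> 7  [called from main, line 28]
Log line origins:
  1: logged in main at line 26
  2: logged in map_offsets at line 8
  3: logged in tally_events at line 2
  4: logged in map_offsets at line 10
  5: logged in bind_quota at line 15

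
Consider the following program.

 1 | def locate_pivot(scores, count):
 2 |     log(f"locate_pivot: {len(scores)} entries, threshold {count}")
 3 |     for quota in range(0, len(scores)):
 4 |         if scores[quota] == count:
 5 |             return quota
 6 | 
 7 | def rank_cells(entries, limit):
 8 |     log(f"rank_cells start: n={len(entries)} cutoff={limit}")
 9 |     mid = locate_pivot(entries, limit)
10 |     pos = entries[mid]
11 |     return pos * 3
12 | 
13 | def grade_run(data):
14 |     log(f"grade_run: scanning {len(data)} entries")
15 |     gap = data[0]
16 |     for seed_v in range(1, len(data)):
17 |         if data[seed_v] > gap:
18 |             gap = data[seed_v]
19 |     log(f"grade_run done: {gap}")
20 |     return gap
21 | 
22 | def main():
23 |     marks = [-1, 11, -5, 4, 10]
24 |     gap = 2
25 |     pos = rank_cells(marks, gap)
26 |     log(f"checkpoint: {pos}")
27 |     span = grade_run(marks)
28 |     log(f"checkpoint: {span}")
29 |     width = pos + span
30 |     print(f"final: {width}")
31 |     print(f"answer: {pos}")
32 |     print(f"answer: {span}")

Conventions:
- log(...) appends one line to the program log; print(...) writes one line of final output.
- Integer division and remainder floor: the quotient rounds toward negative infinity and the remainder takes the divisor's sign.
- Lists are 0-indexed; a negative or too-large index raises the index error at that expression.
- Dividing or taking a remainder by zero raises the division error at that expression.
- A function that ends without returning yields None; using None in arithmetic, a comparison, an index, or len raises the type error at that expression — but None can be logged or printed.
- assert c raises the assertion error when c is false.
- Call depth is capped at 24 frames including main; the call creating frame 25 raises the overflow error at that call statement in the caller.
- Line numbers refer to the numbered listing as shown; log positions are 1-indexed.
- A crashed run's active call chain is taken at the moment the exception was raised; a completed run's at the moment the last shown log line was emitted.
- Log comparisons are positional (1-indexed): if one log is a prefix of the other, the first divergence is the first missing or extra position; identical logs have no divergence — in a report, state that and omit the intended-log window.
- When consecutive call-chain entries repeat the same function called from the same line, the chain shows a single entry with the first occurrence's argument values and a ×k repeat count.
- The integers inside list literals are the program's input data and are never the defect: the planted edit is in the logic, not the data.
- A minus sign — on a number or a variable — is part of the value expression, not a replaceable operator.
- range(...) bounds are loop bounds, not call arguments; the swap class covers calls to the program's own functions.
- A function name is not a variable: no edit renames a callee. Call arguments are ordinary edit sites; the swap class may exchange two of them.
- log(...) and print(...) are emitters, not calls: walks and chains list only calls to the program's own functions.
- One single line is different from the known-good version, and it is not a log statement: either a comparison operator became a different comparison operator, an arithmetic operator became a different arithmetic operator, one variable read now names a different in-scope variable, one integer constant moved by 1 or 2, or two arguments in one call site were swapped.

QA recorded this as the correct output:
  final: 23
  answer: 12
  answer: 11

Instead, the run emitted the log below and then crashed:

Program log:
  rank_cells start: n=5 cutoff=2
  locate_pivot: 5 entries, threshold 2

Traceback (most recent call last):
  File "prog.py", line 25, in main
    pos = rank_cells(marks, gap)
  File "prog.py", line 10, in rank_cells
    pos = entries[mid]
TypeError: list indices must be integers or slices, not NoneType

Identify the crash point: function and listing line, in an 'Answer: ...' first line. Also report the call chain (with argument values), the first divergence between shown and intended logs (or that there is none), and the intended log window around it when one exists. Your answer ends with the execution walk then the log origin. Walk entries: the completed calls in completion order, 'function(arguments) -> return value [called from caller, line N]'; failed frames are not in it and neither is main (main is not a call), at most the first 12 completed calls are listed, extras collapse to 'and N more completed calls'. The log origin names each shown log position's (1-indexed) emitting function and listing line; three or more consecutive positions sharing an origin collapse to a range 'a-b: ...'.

Answer: the error was raised in rank_cells, line 10.
Key fact: Position 1 is the first bad log line: 'rank_cells start: n=5 cutoff=2' should read 'rank_cells start: n=5 cutoff=4'.
Call chain: main -> rank_cells([-1, 11, -5, 4, 10], 2) (called at line 25).
First divergence: position 1 — shown 'rank_cells start: n=5 cutoff=2', intended 'rank_cells start: n=5 cutoff=4'.
Intended log window:
  1: rank_cells start: n=5 cutoff=4
  2: locate_pivot: 5 entries, threshold 4
Execution walk:
  locate_pivot([-1, 11, -5, 4, 10], 2) -> None  [called from rank_cells, line 9]
Log origins:
  1: logged in rank_cells at line 8
  2: logged in locate_pivot at line 2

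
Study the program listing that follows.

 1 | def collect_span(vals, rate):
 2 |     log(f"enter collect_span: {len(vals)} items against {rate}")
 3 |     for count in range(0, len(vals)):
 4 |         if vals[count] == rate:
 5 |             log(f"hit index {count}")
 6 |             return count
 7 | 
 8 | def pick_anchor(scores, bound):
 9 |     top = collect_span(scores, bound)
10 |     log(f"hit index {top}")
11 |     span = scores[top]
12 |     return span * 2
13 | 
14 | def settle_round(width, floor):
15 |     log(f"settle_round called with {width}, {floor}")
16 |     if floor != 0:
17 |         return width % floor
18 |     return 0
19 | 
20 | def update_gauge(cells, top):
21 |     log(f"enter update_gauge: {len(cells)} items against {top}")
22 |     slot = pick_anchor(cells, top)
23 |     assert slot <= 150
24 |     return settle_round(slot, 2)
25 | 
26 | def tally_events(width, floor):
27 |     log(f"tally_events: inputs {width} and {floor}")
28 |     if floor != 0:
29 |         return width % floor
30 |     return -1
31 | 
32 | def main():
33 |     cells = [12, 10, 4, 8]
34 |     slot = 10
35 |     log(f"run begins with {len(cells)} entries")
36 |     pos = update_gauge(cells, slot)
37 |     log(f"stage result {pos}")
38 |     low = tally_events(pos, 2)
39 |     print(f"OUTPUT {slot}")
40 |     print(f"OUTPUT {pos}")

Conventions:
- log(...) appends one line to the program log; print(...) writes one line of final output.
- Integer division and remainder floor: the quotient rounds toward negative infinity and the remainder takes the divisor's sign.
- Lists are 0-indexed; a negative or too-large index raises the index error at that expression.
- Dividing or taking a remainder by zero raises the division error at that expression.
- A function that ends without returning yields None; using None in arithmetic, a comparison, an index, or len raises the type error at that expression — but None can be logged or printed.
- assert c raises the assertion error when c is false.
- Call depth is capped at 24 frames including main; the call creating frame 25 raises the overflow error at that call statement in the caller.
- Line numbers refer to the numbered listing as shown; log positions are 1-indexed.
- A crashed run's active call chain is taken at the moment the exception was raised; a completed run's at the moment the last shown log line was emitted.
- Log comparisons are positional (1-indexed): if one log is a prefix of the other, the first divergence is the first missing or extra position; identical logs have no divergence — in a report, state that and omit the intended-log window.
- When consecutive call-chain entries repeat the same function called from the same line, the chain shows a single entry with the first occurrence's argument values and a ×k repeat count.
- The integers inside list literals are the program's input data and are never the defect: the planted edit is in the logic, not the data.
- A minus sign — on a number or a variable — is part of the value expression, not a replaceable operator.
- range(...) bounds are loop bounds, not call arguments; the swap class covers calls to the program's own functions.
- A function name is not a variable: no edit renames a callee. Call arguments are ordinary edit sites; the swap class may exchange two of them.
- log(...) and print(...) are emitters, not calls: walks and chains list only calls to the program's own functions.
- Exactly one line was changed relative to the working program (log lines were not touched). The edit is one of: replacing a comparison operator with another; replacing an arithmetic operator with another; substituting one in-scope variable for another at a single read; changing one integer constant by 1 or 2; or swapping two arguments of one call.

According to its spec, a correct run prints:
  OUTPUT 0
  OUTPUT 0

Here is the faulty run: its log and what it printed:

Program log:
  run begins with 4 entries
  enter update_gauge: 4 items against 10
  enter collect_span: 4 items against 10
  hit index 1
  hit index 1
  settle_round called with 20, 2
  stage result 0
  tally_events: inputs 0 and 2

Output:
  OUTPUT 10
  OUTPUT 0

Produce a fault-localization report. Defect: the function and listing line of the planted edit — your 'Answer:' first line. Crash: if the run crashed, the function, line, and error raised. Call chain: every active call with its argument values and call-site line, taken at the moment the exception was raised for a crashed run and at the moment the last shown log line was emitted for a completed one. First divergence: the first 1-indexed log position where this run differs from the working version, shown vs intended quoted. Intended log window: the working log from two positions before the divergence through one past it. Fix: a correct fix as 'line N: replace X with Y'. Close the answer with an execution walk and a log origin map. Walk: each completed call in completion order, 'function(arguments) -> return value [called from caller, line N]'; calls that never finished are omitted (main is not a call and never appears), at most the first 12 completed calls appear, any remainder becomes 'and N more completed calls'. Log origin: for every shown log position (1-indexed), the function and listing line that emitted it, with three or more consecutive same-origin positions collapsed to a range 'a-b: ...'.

Answer: the defect is in main at line 39.
The tell: Log streams are identical — the defect surfaces only in the printed output.
Call chain: main -> tally_events(0, 2) (called at line 38).
First divergence: none — the logs agree in full.
Execution walk:
  collect_span([12, 10, 4, 8], 10) -> 1  [called from pick_anchor, line 9]
  pick_anchor([12, 10, 4, 8], 10) -> 20  [called from update_gauge, line 22]
  settle_round(20, 2) -> 0  [called from update_gauge, line 24]
  update_gauge([12, 10, 4, 8], 10) -> 0  [called from main, line 36]
  tally_events(0, 2) -> 0  [called from main, line 38]
Log origins:
  1: logged in main at line 35
  2: logged in update_gauge at line 21
  3: logged in collect_span at line 2
  4: logged in collect_span at line 5
  5: logged in pick_anchor at line 10
  6: logged in settle_round at line 15
  7: logged in main at line 37
  8: logged in tally_events at line 27
A correct fix: line 39: replace `slot` with `low`.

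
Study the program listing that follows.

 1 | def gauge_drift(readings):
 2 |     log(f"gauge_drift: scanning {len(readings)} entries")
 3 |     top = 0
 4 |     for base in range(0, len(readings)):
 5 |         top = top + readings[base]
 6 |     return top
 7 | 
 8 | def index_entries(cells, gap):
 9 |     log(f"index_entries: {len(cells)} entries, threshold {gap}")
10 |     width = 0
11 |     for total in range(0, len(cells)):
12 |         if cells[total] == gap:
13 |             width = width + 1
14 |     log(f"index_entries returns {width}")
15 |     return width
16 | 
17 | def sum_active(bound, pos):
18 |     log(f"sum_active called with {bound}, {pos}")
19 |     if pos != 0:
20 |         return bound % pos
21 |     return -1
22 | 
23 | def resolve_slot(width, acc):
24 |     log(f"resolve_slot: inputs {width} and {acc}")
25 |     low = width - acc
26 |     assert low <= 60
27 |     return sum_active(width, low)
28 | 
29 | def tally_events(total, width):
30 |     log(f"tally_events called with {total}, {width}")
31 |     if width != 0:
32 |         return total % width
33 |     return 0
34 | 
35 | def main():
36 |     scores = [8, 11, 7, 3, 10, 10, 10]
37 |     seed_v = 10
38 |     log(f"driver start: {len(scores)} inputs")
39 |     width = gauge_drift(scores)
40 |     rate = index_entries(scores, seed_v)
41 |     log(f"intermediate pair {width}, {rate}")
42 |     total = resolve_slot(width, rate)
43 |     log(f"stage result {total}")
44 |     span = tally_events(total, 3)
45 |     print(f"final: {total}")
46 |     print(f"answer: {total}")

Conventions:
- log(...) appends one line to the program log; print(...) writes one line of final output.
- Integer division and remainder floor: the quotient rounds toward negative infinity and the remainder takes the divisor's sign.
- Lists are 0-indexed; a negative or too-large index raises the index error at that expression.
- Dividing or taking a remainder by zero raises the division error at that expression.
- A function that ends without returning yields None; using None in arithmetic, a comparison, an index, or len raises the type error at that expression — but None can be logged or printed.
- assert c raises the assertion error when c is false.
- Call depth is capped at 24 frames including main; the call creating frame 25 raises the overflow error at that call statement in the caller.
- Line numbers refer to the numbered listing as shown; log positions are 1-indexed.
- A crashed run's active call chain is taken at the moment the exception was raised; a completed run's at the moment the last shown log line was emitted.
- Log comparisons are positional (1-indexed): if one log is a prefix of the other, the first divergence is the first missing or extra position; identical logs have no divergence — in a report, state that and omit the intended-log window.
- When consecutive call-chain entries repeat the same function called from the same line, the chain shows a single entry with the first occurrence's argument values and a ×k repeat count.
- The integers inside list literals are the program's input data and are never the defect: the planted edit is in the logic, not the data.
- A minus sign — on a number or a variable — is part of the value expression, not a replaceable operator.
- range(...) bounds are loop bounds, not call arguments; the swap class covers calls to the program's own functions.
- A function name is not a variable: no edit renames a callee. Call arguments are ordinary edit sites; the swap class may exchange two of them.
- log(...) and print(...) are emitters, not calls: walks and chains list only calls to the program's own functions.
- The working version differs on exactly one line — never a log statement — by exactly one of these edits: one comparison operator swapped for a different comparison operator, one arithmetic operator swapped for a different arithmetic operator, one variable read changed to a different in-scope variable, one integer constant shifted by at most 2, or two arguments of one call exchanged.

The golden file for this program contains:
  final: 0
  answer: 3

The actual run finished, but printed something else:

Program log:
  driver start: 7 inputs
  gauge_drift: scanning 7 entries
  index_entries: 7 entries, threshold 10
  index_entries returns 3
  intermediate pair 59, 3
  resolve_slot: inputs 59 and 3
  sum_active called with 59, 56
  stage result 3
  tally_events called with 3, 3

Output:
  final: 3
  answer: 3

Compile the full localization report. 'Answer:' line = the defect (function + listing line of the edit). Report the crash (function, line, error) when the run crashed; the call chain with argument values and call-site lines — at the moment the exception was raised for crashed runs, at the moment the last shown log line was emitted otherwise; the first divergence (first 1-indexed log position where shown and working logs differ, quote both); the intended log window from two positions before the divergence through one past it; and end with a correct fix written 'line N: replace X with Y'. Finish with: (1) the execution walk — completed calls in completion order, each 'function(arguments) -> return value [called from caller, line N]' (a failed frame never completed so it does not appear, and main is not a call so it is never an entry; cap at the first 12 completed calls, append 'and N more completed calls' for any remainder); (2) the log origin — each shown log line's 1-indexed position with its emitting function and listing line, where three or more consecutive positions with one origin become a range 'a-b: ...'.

Answer: the defect is in main at line 45.
Core observation: Log streams are identical — the defect surfaces only in the printed output.
Call chain: main -> tally_events(3, 3) (called at line 44).
First divergence: none (the log streams are identical).
Execution walk:
  gauge_drift([8, 11, 7, 3, 10, 10, 10]) -> 59  [called from main, line 39]
  index_entries([8, 11, 7, 3, 10, 10, 10], 10) -> 3  [called from main, line 40]
  sum_active(59, 56) -> 3  [called from resolve_slot, line 27]
  resolve_slot(59, 3) -> 3  [called from main, line 42]
  tally_events(3, 3) -> 0  [called from main, line 44]
Log line origins:
  1: from main, line 38
  2: from gauge_drift, line 2
  3: from index_entries, line 9
  4: from index_entries, line 14
  5: from main, line 41
  6: from resolve_slot, line 24
  7: from sum_active, line 18
  8: from main, line 43
  9: from tally_events, line 30
A correct fix: line 45: replace `total` with `span`.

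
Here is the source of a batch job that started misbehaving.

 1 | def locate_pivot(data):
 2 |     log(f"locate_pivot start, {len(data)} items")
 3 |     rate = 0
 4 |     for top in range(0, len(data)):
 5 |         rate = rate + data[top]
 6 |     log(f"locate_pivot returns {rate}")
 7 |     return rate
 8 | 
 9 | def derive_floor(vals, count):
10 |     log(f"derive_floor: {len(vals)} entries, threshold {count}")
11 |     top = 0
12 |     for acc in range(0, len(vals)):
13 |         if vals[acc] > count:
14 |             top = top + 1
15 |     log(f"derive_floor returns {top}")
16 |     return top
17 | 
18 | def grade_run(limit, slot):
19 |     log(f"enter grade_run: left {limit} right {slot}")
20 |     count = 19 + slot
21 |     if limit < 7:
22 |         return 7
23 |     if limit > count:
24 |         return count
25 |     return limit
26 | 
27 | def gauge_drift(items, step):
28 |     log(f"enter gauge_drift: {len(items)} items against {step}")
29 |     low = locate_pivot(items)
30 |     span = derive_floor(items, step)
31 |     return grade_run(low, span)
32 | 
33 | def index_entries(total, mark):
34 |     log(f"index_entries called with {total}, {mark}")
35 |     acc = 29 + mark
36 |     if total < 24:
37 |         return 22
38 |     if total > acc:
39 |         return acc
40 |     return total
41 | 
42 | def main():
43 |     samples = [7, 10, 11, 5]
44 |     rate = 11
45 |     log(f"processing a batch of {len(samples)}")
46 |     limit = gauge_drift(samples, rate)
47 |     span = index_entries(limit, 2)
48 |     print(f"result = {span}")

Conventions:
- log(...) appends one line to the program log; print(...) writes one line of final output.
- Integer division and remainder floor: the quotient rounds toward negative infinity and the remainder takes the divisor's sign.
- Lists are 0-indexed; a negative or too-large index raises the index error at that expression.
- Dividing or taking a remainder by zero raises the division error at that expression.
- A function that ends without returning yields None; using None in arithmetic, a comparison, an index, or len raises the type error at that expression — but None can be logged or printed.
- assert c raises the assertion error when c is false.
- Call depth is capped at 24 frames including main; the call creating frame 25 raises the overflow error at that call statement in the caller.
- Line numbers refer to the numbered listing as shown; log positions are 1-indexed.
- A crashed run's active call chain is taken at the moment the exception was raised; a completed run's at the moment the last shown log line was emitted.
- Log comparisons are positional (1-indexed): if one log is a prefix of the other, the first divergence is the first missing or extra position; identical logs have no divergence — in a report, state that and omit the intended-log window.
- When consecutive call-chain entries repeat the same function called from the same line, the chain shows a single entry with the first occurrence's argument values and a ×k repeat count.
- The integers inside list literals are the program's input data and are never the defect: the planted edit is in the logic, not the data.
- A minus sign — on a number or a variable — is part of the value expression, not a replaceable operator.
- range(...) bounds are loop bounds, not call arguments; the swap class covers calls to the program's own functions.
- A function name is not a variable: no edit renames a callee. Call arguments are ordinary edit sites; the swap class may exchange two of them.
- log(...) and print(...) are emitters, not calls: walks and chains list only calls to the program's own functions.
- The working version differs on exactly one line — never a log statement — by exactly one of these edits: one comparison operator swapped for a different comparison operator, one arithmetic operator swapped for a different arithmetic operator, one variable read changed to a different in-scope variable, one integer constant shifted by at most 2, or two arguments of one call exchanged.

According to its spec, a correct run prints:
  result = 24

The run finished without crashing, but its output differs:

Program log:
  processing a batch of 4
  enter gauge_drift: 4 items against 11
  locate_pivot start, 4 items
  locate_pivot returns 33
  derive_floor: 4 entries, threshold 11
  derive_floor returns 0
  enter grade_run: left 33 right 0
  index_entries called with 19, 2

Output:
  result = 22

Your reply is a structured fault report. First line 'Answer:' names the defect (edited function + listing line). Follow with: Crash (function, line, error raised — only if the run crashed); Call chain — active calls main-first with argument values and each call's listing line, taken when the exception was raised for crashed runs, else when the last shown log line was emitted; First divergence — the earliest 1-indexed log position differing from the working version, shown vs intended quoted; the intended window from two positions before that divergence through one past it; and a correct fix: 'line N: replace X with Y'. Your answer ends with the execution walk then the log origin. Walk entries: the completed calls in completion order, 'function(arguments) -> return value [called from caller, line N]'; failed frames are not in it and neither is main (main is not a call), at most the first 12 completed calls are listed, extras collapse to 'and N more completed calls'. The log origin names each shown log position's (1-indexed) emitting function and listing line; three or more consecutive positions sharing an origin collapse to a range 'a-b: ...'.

Answer: the defect is in index_entries at line 37.
Key fact: Nothing in the log betrays the bug — only the output does.
Call chain: main -> index_entries(19, 2) (called at line 47).
First divergence: none; the two logs match at every position.
Execution walk:
  locate_pivot([7, 10, 11, 5]) -> 33  [called from gauge_drift, line 29]
  derive_floor([7, 10, 11, 5], 11) -> 0  [called from gauge_drift, line 30]
  grade_run(33, 0) -> 19  [called from gauge_drift, line 31]
  gauge_drift([7, 10, 11, 5], 11) -> 19  [called from main, line 46]
  index_entries(19, 2) -> 22  [called from main, line 47]
Origin of each log line:
  1 — main, line 45
  2 — gauge_drift, line 28
  3 — locate_pivot, line 2
  4 — locate_pivot, line 6
  5 — derive_floor, line 10
  6 — derive_floor, line 15
  7 — grade_run, line 19
  8 — index_entries, line 34
A correct fix: line 37: replace `22` with `24`.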